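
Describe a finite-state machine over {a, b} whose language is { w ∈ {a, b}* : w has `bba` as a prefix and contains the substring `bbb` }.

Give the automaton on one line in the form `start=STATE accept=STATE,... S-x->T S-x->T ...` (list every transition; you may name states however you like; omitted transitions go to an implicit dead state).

start=S0 accept=S10 S0-a->S1 S0-b->S2 S1-a->S1 S1-b->S3 S2-a->S1 S2-b->S4 S3-a->S1 S3-b->S5 S4-a->S6 S4-b->S7 S5-a->S1 S5-b->S7 S6-a->S6 S6-b->S8 S7-a->S7 S7-b->S7 S8-a->S6 S8-b->S9 S9-a->S6 S9-b->S10 S10-a->S10 S10-b->S10

Run two small machines in parallel and take their product. The first has 5 states tracking whether the input so far still matches the prefix `bba`; the second has 4 states tracking whether and how much of `bbb` has been seen. A product state is a pair (one from each), accepting exactly when both do.
          a    b  
>  S0     S1   S2 
   S1     S1   S3 
   S2     S1   S4 
   S3     S1   S5 
   S4     S6   S7 
   S5     S1   S7 
   S6     S6   S8 
   S7     S7   S7 
   S8     S6   S9 
   S9     S6  S10 
 * S10   S10  S10 
(> = start, * = accepting)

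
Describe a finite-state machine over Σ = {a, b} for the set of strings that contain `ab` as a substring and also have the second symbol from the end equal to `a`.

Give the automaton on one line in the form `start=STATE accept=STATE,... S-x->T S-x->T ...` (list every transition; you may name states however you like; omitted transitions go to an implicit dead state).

start=q0 accept=q2,q5 q0-a->q1 q0-b->q0 q1-a->q1 q1-b->q2 q2-a->q3 q2-b->q4 q3-a->q5 q3-b->q2 q4-a->q3 q4-b->q4 q5-a->q5 q5-b->q2

Run two small machines in parallel and take their product. One (3 states) tracks whether and how much of `ab` has been seen; the other (7 states) tracks the last 2 symbols read. Each combined state is a pair, one component from each; accept when both components accept. Minimizing collapses redundant product states.
6 states suffice.
        a   b  
>  q0   q1  q0 
   q1   q1  q2 
 * q2   q3  q4 
   q3   q5  q2 
   q4   q3  q4 
 * q5   q5  q2 
(> = start, * = accepting)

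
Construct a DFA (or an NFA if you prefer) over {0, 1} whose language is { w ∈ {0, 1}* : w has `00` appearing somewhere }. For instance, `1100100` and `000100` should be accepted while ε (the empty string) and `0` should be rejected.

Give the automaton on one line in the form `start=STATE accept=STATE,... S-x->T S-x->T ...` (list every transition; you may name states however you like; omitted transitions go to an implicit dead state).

start=S0 accept=S2 S0-0->S1 S0-1->S0 S1-0->S2 S1-1->S0 S2-0->S2 S2-1->S2

Track how much of `00` has been matched so far: state S0 is no progress, S2 is the absorbing accept state reached once `00` has occurred. Intermediate states record partial matches; on a mismatch, fall back to the longest reusable overlap.
        0   1  
>  S0   S1  S0 
   S1   S2  S0 
 * S2   S2  S2 
(> = start, * = accepting)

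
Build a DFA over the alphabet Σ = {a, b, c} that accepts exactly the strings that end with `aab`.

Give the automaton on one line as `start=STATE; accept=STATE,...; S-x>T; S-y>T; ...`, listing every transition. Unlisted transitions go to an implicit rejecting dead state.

start=q0; accept=q3; q0-a>q1; q0-b>q0; q0-c>q0; q1-a>q2; q1-b>q0; q1-c>q0; q2-a>q2; q2-b>q3; q2-c>q0; q3-a>q1; q3-b>q0; q3-c>q0

Let each state record the length of the longest suffix of the input read so far that is also a prefix of `aab`. q1 means the last symbol is `a`; q2 means the last 2 symbols are `aa`; q3 means the last 3 symbols are `aab`. Accept only at q3, where the string currently ends in `aab`.
4 states suffice.
        a   b   c  
>  q0   q1  q0  q0 
   q1   q2  q0  q0 
   q2   q2  q3  q0 
 * q3   q1  q0  q0 
(> = start, * = accepting)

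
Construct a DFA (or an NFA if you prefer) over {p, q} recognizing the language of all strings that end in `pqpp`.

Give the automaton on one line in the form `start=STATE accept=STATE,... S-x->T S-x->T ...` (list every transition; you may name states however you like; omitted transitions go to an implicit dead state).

start=S0 accept=S4 S0-p->S1 S0-q->S0 S1-p->S1 S1-q->S2 S2-p->S3 S2-q->S0 S3-p->S4 S3-q->S2 S4-p->S1 S4-q->S2

Let each state record the length of the longest suffix of the input read so far that is also a prefix of `pqpp`. S1 means the last symbol is `p`; S2 means the last 2 symbols are `pq`; S3 means the last 3 symbols are `pqp`; S4 means the last 4 symbols are `pqpp`. Accept only at S4, where the string currently ends in `pqpp`.
With 5 states:
        p   q  
>  S0   S1  S0 
   S1   S1  S2 
   S2   S3  S0 
   S3   S4  S2 
 * S4   S1  S2 
(> = start, * = accepting)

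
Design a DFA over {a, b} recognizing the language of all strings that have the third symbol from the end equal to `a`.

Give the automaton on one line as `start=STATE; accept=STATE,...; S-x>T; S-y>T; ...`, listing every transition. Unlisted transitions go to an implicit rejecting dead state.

Because acceptance depends on a position counted from the end, the machine has to buffer the most recent 3 symbols. Make each state the string of the last up-to-3 symbols read; on input `x` shift the window left and append `x`. Accept when the buffered window has length 3 and begins with `a`.
With 15 states:
          a    b  
>  S0     S1   S2 
   S1     S3   S4 
   S2     S5   S6 
   S3     S7   S8 
   S4     S9  S10 
   S5    S11  S12 
   S6    S13  S14 
 * S7     S7   S8 
 * S8     S9  S10 
 * S9    S11  S12 
 * S10   S13  S14 
   S11    S7   S8 
   S12    S9  S10 
   S13   S11  S12 
   S14   S13  S14 
(> = start, * = accepting)

start=S0; accept=S7,S8,S9,S10; S0-a>S1; S0-b>S2; S1-a>S3; S1-b>S4; S2-a>S5; S2-b>S6; S3-a>S7; S3-b>S8; S4-a>S9; S4-b>S10; S5-a>S11; S5-b>S12; S6-a>S13; S6-b>S14; S7-a>S7; S7-b>S8; S8-a>S9; S8-b>S10; S9-a>S11; S9-b>S12; S10-a>S13; S10-b>S14; S11-a>S7; S11-b>S8; S12-a>S9; S12-b>S10; S13-a>S11; S13-b>S12; S14-a>S13; S14-b>S14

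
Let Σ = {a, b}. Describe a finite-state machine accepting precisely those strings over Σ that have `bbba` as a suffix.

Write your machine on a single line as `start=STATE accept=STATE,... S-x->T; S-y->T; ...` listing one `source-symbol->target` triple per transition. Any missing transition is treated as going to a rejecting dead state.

Let each state record the length of the longest suffix of the input read so far that is also a prefix of `bbba`. s1 means the last symbol is `b`; s2 means the last 2 symbols are `bb`; s3 means the last 3 symbols are `bbb`; s4 means the last 4 symbols are `bbba`. Accept only at s4, where the string currently ends in `bbba`.
5 states suffice.
        a   b  
>  s0   s0  s1 
   s1   s0  s2 
   s2   s0  s3 
   s3   s4  s3 
 * s4   s0  s1 
(> = start, * = accepting)

start=s0; accept=s4; s0-a->s0; s0-b->s1; s1-a->s0; s1-b->s2; s2-a->s0; s2-b->s3; s3-a->s4; s3-b->s3; s4-a->s0; s4-b->s1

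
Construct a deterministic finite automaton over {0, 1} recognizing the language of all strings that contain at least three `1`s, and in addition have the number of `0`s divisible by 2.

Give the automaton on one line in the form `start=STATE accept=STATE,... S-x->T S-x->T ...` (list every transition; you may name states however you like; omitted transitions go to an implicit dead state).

Handle the two conditions separately and then intersect. The first has 5 states tracking the count of `1`s, saturating at 4; the second has 2 states tracking the count of `0`s modulo 2. A product state is a pair (one from each), accepting exactly when both do. Minimizing collapses redundant product states.
        0   1  
>  q0   q1  q2 
   q1   q0  q3 
   q2   q3  q4 
   q3   q2  q5 
   q4   q5  q6 
   q5   q4  q7 
 * q6   q7  q6 
   q7   q6  q7 
(> = start, * = accepting)

start=q0 accept=q6 q0-0->q1 q0-1->q2 q1-0->q0 q1-1->q3 q2-0->q3 q2-1->q4 q3-0->q2 q3-1->q5 q4-0->q5 q4-1->q6 q5-0->q4 q5-1->q7 q6-0->q7 q6-1->q6 q7-0->q6 q7-1->q7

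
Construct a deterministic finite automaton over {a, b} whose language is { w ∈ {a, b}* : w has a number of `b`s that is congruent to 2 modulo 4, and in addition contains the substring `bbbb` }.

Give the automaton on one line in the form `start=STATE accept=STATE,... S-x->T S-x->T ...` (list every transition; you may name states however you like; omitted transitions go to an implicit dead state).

start=q0 accept=q17 q0-a->q0 q0-b->q1 q1-a->q2 q1-b->q3 q2-a->q2 q2-b->q4 q3-a->q5 q3-b->q6 q4-a->q5 q4-b->q7 q5-a->q5 q5-b->q8 q6-a->q9 q6-b->q10 q7-a->q9 q7-b->q11 q8-a->q9 q8-b->q12 q9-a->q9 q9-b->q13 q10-a->q10 q10-b->q14 q11-a->q0 q11-b->q14 q12-a->q0 q12-b->q15 q13-a->q0 q13-b->q16 q14-a->q14 q14-b->q17 q15-a->q2 q15-b->q17 q16-a->q2 q16-b->q18 q17-a->q17 q17-b->q19 q18-a->q5 q18-b->q19 q19-a->q19 q19-b->q10

Build one automaton per condition and run them in lockstep. The first has 4 states tracking the count of `b`s modulo 4; the second has 5 states tracking whether and how much of `bbbb` has been seen. A product state is a pair (one from each), accepting exactly when both do.
          a    b  
>  q0     q0   q1 
   q1     q2   q3 
   q2     q2   q4 
   q3     q5   q6 
   q4     q5   q7 
   q5     q5   q8 
   q6     q9  q10 
   q7     q9  q11 
   q8     q9  q12 
   q9     q9  q13 
   q10   q10  q14 
   q11    q0  q14 
   q12    q0  q15 
   q13    q0  q16 
   q14   q14  q17 
   q15    q2  q17 
   q16    q2  q18 
 * q17   q17  q19 
   q18    q5  q19 
   q19   q19  q10 
(> = start, * = accepting)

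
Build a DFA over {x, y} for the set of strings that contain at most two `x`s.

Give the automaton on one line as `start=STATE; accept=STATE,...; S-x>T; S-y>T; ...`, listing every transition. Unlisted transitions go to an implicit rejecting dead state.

start=q0; accept=q0,q1,q2; q0-x>q1; q0-y>q0; q1-x>q2; q1-y>q1; q2-x>q3; q2-y>q2; q3-x>q3; q3-y>q3

Only the number of `x`s matters, and only up to 3. Make a chain q0 → q1 → q2 → q3 advanced by each `x` (with q3 absorbing); every other symbol self-loops. The accepting set is {q0, q1, q2}.
        x   y  
>* q0   q1  q0 
 * q1   q2  q1 
 * q2   q3  q2 
   q3   q3  q3 
(> = start, * = accepting)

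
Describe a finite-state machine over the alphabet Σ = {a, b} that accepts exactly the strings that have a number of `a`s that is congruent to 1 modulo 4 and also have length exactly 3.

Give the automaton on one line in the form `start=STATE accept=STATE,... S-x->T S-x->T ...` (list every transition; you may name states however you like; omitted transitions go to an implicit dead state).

Build one automaton per condition and run them in lockstep. One (4 states) tracks the count of `a`s modulo 4; the other (5 states) tracks the input length, saturating at 4. Each combined state is a pair, one component from each; accept when both components accept. Equivalent product states are then merged.
A 7-state machine:
        a   b  
>  s0   s1  s2 
   s1   s3  s4 
   s2   s4  s5 
   s3   s3  s3 
   s4   s3  s6 
   s5   s6  s3 
 * s6   s3  s3 
(> = start, * = accepting)

start=s0 accept=s6 s0-a->s1 s0-b->s2 s1-a->s3 s1-b->s4 s2-a->s4 s2-b->s5 s3-a->s3 s3-b->s3 s4-a->s3 s4-b->s6 s5-a->s6 s5-b->s3 s6-a->s3 s6-b->s3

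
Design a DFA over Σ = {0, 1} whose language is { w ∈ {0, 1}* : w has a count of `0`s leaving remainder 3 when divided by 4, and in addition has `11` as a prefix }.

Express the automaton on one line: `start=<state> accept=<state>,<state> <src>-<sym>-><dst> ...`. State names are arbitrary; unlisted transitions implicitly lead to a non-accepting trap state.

start=s0 accept=s6 s0-0->s1 s0-1->s2 s1-0->s1 s1-1->s1 s2-0->s1 s2-1->s3 s3-0->s4 s3-1->s3 s4-0->s5 s4-1->s4 s5-0->s6 s5-1->s5 s6-0->s3 s6-1->s6

Run two small machines in parallel and take their product. One (4 states) tracks the count of `0`s modulo 4; the other (4 states) tracks whether the input so far still matches the prefix `11`. Each combined state is a pair, one component from each; accept when both components accept. After merging equivalent states the machine shrinks.
A 7-state machine:
        0   1  
>  s0   s1  s2 
   s1   s1  s1 
   s2   s1  s3 
   s3   s4  s3 
   s4   s5  s4 
   s5   s6  s5 
 * s6   s3  s6 
(> = start, * = accepting)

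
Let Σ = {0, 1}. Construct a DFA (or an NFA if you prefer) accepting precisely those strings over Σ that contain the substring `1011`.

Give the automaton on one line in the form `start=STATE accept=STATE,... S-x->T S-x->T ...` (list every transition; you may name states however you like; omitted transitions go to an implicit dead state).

Track how much of `1011` has been matched so far: state q0 is no progress, q4 is the absorbing accept state reached once `1011` has occurred. Intermediate states record partial matches; on a mismatch, fall back to the longest reusable overlap.
With 5 states:
        0   1  
>  q0   q0  q1 
   q1   q2  q1 
   q2   q0  q3 
   q3   q2  q4 
 * q4   q4  q4 
(> = start, * = accepting)

start=q0 accept=q4 q0-0->q0 q0-1->q1 q1-0->q2 q1-1->q1 q2-0->q0 q2-1->q3 q3-0->q2 q3-1->q4 q4-0->q4 q4-1->q4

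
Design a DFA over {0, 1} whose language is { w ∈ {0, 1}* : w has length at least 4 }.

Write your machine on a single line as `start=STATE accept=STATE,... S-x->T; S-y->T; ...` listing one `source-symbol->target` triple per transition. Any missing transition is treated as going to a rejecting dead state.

We only need to distinguish lengths 0, 1, …, 4, and '>4'. Chain A → B → C → D → E → F on every symbol, with F looping. Accepting states: {E, F}.
6 states suffice.
       0  1 
>  A   B  B 
   B   C  C 
   C   D  D 
   D   E  E 
 * E   F  F 
 * F   F  F 
(> = start, * = accepting)

start=A; accept=E,F; A-0->B; A-1->B; B-0->C; B-1->C; C-0->D; C-1->D; D-0->E; D-1->E; E-0->F; E-1->F; F-0->F; F-1->F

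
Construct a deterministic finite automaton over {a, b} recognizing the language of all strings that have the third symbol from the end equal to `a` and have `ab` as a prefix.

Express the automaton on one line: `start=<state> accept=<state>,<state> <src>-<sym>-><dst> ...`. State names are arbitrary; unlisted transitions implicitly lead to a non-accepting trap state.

Handle the two conditions separately and then intersect. One (15 states) tracks the last 3 symbols read; the other (4 states) tracks whether the input so far still matches the prefix `ab`. Each combined state is a pair, one component from each; accept when both components accept.
          a    b  
>  S0     S1   S2 
   S1     S3   S4 
   S2     S5   S6 
   S3     S7   S8 
   S4     S9  S10 
   S5    S11  S12 
   S6    S13  S14 
   S7     S7   S8 
   S8    S15  S16 
 * S9    S17  S18 
 * S10   S19  S20 
   S11    S7   S8 
   S12   S15  S16 
   S13   S11  S12 
   S14   S13  S14 
   S15   S11  S12 
   S16   S13  S14 
   S17   S21  S22 
   S18    S9  S10 
   S19   S17  S18 
   S20   S19  S20 
 * S21   S21  S22 
 * S22    S9  S10 
(> = start, * = accepting)

start=S0 accept=S9,S10,S21,S22 S0-a->S1 S0-b->S2 S1-a->S3 S1-b->S4 S2-a->S5 S2-b->S6 S3-a->S7 S3-b->S8 S4-a->S9 S4-b->S10 S5-a->S11 S5-b->S12 S6-a->S13 S6-b->S14 S7-a->S7 S7-b->S8 S8-a->S15 S8-b->S16 S9-a->S17 S9-b->S18 S10-a->S19 S10-b->S20 S11-a->S7 S11-b->S8 S12-a->S15 S12-b->S16 S13-a->S11 S13-b->S12 S14-a->S13 S14-b->S14 S15-a->S11 S15-b->S12 S16-a->S13 S16-b->S14 S17-a->S21 S17-b->S22 S18-a->S9 S18-b->S10 S19-a->S17 S19-b->S18 S20-a->S19 S20-b->S20 S21-a->S21 S21-b->S22 S22-a->S9 S22-b->S10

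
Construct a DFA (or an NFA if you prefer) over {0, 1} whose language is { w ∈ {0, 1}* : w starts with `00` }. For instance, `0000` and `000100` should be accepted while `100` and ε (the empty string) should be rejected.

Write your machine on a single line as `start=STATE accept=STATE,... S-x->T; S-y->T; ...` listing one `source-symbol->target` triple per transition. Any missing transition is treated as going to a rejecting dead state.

Walk along `00` while the input agrees: from s0 take `0` to s1, and so on. Any deviation drops to the rejecting sink s3. Once s2 is reached the prefix is confirmed and every continuation is accepted.
With 4 states:
        0   1  
>  s0   s1  s3 
   s1   s2  s3 
 * s2   s2  s2 
   s3   s3  s3 
(> = start, * = accepting)

start=s0; accept=s2; s0-0->s1; s0-1->s3; s1-0->s2; s1-1->s3; s2-0->s2; s2-1->s2; s3-0->s3; s3-1->s3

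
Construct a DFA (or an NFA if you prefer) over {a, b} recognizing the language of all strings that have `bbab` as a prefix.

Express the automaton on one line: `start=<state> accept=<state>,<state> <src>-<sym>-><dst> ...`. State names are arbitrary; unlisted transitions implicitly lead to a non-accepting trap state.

start=S0 accept=S4 S0-a->S5 S0-b->S1 S1-a->S5 S1-b->S2 S2-a->S3 S2-b->S5 S3-a->S5 S3-b->S4 S4-a->S4 S4-b->S4 S5-a->S5 S5-b->S5

Check the first 4 symbols one by one: S0 through S3 record how many have matched `bbab` so far; any wrong symbol goes to the dead state S5. After all 4 match we enter the accepting sink S4.
With 6 states:
        a   b  
>  S0   S5  S1 
   S1   S5  S2 
   S2   S3  S5 
   S3   S5  S4 
 * S4   S4  S4 
   S5   S5  S5 
(> = start, * = accepting)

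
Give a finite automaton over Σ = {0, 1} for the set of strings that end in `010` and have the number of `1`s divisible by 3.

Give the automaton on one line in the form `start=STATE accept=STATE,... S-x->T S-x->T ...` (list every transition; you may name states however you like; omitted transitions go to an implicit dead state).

Handle the two conditions separately and then intersect. One (4 states) tracks how much of the suffix `010` has currently been matched; the other (3 states) tracks the count of `1`s modulo 3. Each combined state is a pair, one component from each; accept when both components accept. Minimizing collapses redundant product states.
        0   1  
>  s0   s0  s1 
   s1   s1  s2 
   s2   s3  s0 
   s3   s3  s4 
   s4   s5  s1 
 * s5   s0  s1 
(> = start, * = accepting)

start=s0 accept=s5 s0-0->s0 s0-1->s1 s1-0->s1 s1-1->s2 s2-0->s3 s2-1->s0 s3-0->s3 s3-1->s4 s4-0->s5 s4-1->s1 s5-0->s0 s5-1->s1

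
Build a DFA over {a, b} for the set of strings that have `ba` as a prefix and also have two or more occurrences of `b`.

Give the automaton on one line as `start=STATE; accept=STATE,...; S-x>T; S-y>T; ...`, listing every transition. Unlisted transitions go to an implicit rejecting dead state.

start=q0; accept=q6,q8; q0-a>q1; q0-b>q2; q1-a>q1; q1-b>q3; q2-a>q4; q2-b>q5; q3-a>q3; q3-b>q5; q4-a>q4; q4-b>q6; q5-a>q5; q5-b>q7; q6-a>q6; q6-b>q8; q7-a>q7; q7-b>q7; q8-a>q8; q8-b>q8

Handle the two conditions separately and then intersect. The first has 4 states tracking whether the input so far still matches the prefix `ba`; the second has 4 states tracking the count of `b`s, saturating at 3. A product state is a pair (one from each), accepting exactly when both do.
A 9-state machine:
        a   b  
>  q0   q1  q2 
   q1   q1  q3 
   q2   q4  q5 
   q3   q3  q5 
   q4   q4  q6 
   q5   q5  q7 
 * q6   q6  q8 
   q7   q7  q7 
 * q8   q8  q8 
(> = start, * = accepting)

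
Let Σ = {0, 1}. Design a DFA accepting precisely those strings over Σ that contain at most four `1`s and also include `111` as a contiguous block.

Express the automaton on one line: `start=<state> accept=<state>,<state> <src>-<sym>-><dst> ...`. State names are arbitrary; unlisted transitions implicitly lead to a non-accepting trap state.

Run two small machines in parallel and take their product. The first has 6 states tracking the count of `1`s, saturating at 5; the second has 4 states tracking whether and how much of `111` has been seen. A product state is a pair (one from each), accepting exactly when both do. After merging equivalent states the machine shrinks.
A 9-state machine:
        0   1  
>  q0   q0  q1 
   q1   q2  q3 
   q2   q2  q4 
   q3   q5  q6 
   q4   q5  q7 
   q5   q5  q5 
 * q6   q6  q8 
   q7   q5  q8 
 * q8   q8  q5 
(> = start, * = accepting)

start=q0 accept=q6,q8 q0-0->q0 q0-1->q1 q1-0->q2 q1-1->q3 q2-0->q2 q2-1->q4 q3-0->q5 q3-1->q6 q4-0->q5 q4-1->q7 q5-0->q5 q5-1->q5 q6-0->q6 q6-1->q8 q7-0->q5 q7-1->q8 q8-0->q8 q8-1->q5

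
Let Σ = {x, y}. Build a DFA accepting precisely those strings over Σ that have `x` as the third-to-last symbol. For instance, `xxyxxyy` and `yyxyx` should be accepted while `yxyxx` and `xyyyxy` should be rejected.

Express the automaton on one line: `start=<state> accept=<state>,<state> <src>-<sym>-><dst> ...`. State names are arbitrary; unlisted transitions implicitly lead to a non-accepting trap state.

start=q0 accept=q7,q8,q9,q10 q0-x->q1 q0-y->q2 q1-x->q3 q1-y->q4 q2-x->q5 q2-y->q6 q3-x->q7 q3-y->q8 q4-x->q9 q4-y->q10 q5-x->q11 q5-y->q12 q6-x->q13 q6-y->q14 q7-x->q7 q7-y->q8 q8-x->q9 q8-y->q10 q9-x->q11 q9-y->q12 q10-x->q13 q10-y->q14 q11-x->q7 q11-y->q8 q12-x->q9 q12-y->q10 q13-x->q11 q13-y->q12 q14-x->q13 q14-y->q14

Because acceptance depends on a position counted from the end, the machine has to buffer the most recent 3 symbols. Make each state the string of the last up-to-3 symbols read; on input `x` shift the window left and append `x`. Accept when the buffered window has length 3 and begins with `x`.
With 15 states:
          x    y  
>  q0     q1   q2 
   q1     q3   q4 
   q2     q5   q6 
   q3     q7   q8 
   q4     q9  q10 
   q5    q11  q12 
   q6    q13  q14 
 * q7     q7   q8 
 * q8     q9  q10 
 * q9    q11  q12 
 * q10   q13  q14 
   q11    q7   q8 
   q12    q9  q10 
   q13   q11  q12 
   q14   q13  q14 
(> = start, * = accepting)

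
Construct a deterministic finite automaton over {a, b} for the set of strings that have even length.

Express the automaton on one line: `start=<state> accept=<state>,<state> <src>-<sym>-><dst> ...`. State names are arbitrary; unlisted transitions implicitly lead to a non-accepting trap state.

Only the length mod 2 matters, so use a 2-cycle: from any state, every input symbol moves to the next state, wrapping S1 back to S0. Mark S0 accepting.
2 states suffice.
        a   b  
>* S0   S1  S1 
   S1   S0  S0 
(> = start, * = accepting)

start=S0 accept=S0 S0-a->S1 S0-b->S1 S1-a->S0 S1-b->S0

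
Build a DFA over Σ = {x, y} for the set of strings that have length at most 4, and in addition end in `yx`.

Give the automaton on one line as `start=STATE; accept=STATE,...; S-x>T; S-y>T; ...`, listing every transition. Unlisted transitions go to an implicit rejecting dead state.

start=s0; accept=s5,s8; s0-x>s1; s0-y>s2; s1-x>s3; s1-y>s4; s2-x>s5; s2-y>s4; s3-x>s6; s3-y>s7; s4-x>s8; s4-y>s7; s5-x>s6; s5-y>s7; s6-x>s6; s6-y>s6; s7-x>s8; s7-y>s6; s8-x>s6; s8-y>s6

Handle the two conditions separately and then intersect. One (6 states) tracks the input length, saturating at 5; the other (3 states) tracks how much of the suffix `yx` has currently been matched. Each combined state is a pair, one component from each; accept when both components accept. Minimizing collapses redundant product states.
9 states suffice.
        x   y  
>  s0   s1  s2 
   s1   s3  s4 
   s2   s5  s4 
   s3   s6  s7 
   s4   s8  s7 
 * s5   s6  s7 
   s6   s6  s6 
   s7   s8  s6 
 * s8   s6  s6 
(> = start, * = accepting)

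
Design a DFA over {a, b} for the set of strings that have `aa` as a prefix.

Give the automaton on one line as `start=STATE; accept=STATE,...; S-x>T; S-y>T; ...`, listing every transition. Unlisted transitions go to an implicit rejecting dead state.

Check the first 2 symbols one by one: S0 through S1 record how many have matched `aa` so far; any wrong symbol goes to the dead state S3. After all 2 match we enter the accepting sink S2.
4 states suffice.
        a   b  
>  S0   S1  S3 
   S1   S2  S3 
 * S2   S2  S2 
   S3   S3  S3 
(> = start, * = accepting)

start=S0; accept=S2; S0-a>S1; S0-b>S3; S1-a>S2; S1-b>S3; S2-a>S2; S2-b>S2; S3-a>S3; S3-b>S3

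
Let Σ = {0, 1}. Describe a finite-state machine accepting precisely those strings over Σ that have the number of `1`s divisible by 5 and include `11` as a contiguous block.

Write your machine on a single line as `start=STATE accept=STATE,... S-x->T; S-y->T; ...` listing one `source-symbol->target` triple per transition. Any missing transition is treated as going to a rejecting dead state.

Run two small machines in parallel and take their product. The first has 5 states tracking the count of `1`s modulo 5; the second has 3 states tracking whether and how much of `11` has been seen. A product state is a pair (one from each), accepting exactly when both do.
15 states suffice.
          0    1  
>  q0     q0   q1 
   q1     q2   q3 
   q2     q2   q4 
   q3     q3   q5 
   q4     q6   q5 
   q5     q5   q7 
   q6     q6   q8 
   q7     q7   q9 
   q8    q10   q7 
 * q9     q9  q11 
   q10   q10  q12 
   q11   q11   q3 
   q12   q13   q9 
   q13   q13  q14 
   q14    q0  q11 
(> = start, * = accepting)

start=q0; accept=q9; q0-0->q0; q0-1->q1; q1-0->q2; q1-1->q3; q2-0->q2; q2-1->q4; q3-0->q3; q3-1->q5; q4-0->q6; q4-1->q5; q5-0->q5; q5-1->q7; q6-0->q6; q6-1->q8; q7-0->q7; q7-1->q9; q8-0->q10; q8-1->q7; q9-0->q9; q9-1->q11; q10-0->q10; q10-1->q12; q11-0->q11; q11-1->q3; q12-0->q13; q12-1->q9; q13-0->q13; q13-1->q14; q14-0->q0; q14-1->q11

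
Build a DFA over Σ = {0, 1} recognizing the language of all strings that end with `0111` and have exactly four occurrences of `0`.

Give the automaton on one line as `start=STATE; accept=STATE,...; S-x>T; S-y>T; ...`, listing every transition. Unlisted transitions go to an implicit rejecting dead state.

start=q0; accept=q8; q0-0>q1; q0-1>q0; q1-0>q2; q1-1>q1; q2-0>q3; q2-1>q2; q3-0>q4; q3-1>q3; q4-0>q5; q4-1>q6; q5-0>q5; q5-1>q5; q6-0>q5; q6-1>q7; q7-0>q5; q7-1>q8; q8-0>q5; q8-1>q5

Handle the two conditions separately and then intersect. One (5 states) tracks how much of the suffix `0111` has currently been matched; the other (6 states) tracks the count of `0`s, saturating at 5. Each combined state is a pair, one component from each; accept when both components accept. Equivalent product states are then merged.
        0   1  
>  q0   q1  q0 
   q1   q2  q1 
   q2   q3  q2 
   q3   q4  q3 
   q4   q5  q6 
   q5   q5  q5 
   q6   q5  q7 
   q7   q5  q8 
 * q8   q5  q5 
(> = start, * = accepting)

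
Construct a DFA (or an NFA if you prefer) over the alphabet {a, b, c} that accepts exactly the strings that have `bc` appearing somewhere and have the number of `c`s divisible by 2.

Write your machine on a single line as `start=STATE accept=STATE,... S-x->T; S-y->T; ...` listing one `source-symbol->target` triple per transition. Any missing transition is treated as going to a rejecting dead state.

start=q0; accept=q5; q0-a->q0; q0-b->q1; q0-c->q2; q1-a->q0; q1-b->q1; q1-c->q3; q2-a->q2; q2-b->q4; q2-c->q0; q3-a->q3; q3-b->q3; q3-c->q5; q4-a->q2; q4-b->q4; q4-c->q5; q5-a->q5; q5-b->q5; q5-c->q3

Run two small machines in parallel and take their product. One (3 states) tracks whether and how much of `bc` has been seen; the other (2 states) tracks the count of `c`s modulo 2. Each combined state is a pair, one component from each; accept when both components accept.
6 states suffice.
        a   b   c  
>  q0   q0  q1  q2 
   q1   q0  q1  q3 
   q2   q2  q4  q0 
   q3   q3  q3  q5 
   q4   q2  q4  q5 
 * q5   q5  q5  q3 
(> = start, * = accepting)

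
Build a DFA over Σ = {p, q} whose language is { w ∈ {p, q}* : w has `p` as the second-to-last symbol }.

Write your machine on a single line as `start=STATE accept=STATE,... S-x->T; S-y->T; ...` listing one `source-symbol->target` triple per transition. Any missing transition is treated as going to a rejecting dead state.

start=A; accept=D,E; A-p->B; A-q->C; B-p->D; B-q->E; C-p->F; C-q->G; D-p->D; D-q->E; E-p->F; E-q->G; F-p->D; F-q->E; G-p->F; G-q->G

A DFA must remember the last 2 symbols (since which symbol is second-to-last isn't known until the input ends). Use one state per possible window of the last ≤2 symbols; accept from those whose window starts with `p`.
With 7 states:
       p  q 
>  A   B  C 
   B   D  E 
   C   F  G 
 * D   D  E 
 * E   F  G 
   F   D  E 
   G   F  G 
(> = start, * = accepting)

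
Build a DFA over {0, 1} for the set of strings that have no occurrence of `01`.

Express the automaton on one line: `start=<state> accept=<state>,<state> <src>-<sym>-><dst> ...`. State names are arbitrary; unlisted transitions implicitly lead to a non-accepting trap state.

start=S0 accept=S0,S1 S0-0->S1 S0-1->S0 S1-0->S1 S1-1->S2 S2-0->S2 S2-1->S2

Track partial matches of the forbidden pattern `01`. State S2 is a dead state reached once `01` has occurred; every other state accepts. S0 means no part of `01` is currently matched.
With 3 states:
        0   1  
>* S0   S1  S0 
 * S1   S1  S2 
   S2   S2  S2 
(> = start, * = accepting)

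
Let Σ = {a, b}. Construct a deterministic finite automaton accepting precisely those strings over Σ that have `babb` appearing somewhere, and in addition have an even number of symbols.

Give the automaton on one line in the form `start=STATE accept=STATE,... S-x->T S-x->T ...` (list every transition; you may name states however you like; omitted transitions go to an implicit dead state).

start=S0 accept=S8 S0-a->S1 S0-b->S2 S1-a->S0 S1-b->S3 S2-a->S4 S2-b->S3 S3-a->S5 S3-b->S2 S4-a->S1 S4-b->S6 S5-a->S0 S5-b->S7 S6-a->S4 S6-b->S8 S7-a->S5 S7-b->S9 S8-a->S9 S8-b->S9 S9-a->S8 S9-b->S8

Build one automaton per condition and run them in lockstep. One (5 states) tracks whether and how much of `babb` has been seen; the other (2 states) tracks the input length modulo 2. Each combined state is a pair, one component from each; accept when both components accept.
A 10-state machine:
        a   b  
>  S0   S1  S2 
   S1   S0  S3 
   S2   S4  S3 
   S3   S5  S2 
   S4   S1  S6 
   S5   S0  S7 
   S6   S4  S8 
   S7   S5  S9 
 * S8   S9  S9 
   S9   S8  S8 
(> = start, * = accepting)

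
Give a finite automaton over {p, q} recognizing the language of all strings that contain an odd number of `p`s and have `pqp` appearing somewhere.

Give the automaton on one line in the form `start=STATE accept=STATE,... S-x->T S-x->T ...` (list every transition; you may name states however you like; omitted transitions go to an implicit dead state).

Handle the two conditions separately and then intersect. The first has 2 states tracking the count of `p`s modulo 2; the second has 4 states tracking whether and how much of `pqp` has been seen. A product state is a pair (one from each), accepting exactly when both do.
An 8-state machine:
       p  q 
>  A   B  A 
   B   C  D 
   C   B  E 
   D   F  G 
   E   H  A 
   F   H  F 
   G   C  G 
 * H   F  H 
(> = start, * = accepting)

start=A accept=H A-p->B A-q->A B-p->C B-q->D C-p->B C-q->E D-p->F D-q->G E-p->H E-q->A F-p->H F-q->F G-p->C G-q->G H-p->F H-q->H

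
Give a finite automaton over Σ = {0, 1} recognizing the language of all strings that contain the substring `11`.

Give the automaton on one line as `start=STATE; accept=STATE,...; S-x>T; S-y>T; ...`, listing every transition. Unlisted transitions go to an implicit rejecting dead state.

Track how much of `11` has been matched so far: state q0 is no progress, q2 is the absorbing accept state reached once `11` has occurred. Intermediate states record partial matches; on a mismatch, fall back to the longest reusable overlap.
3 states suffice.
        0   1  
>  q0   q0  q1 
   q1   q0  q2 
 * q2   q2  q2 
(> = start, * = accepting)

start=q0; accept=q2; q0-0>q0; q0-1>q1; q1-0>q0; q1-1>q2; q2-0>q2; q2-1>q2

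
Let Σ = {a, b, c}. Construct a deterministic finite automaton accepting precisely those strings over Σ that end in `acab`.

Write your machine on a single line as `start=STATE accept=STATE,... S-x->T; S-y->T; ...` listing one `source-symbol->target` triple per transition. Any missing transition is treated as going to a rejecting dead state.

Let each state record the length of the longest suffix of the input read so far that is also a prefix of `acab`. S1 means the last symbol is `a`; S2 means the last 2 symbols are `ac`; S3 means the last 3 symbols are `aca`; S4 means the last 4 symbols are `acab`. Accept only at S4, where the string currently ends in `acab`.
        a   b   c  
>  S0   S1  S0  S0 
   S1   S1  S0  S2 
   S2   S3  S0  S0 
   S3   S1  S4  S2 
 * S4   S1  S0  S0 
(> = start, * = accepting)

start=S0; accept=S4; S0-a->S1; S0-b->S0; S0-c->S0; S1-a->S1; S1-b->S0; S1-c->S2; S2-a->S3; S2-b->S0; S2-c->S0; S3-a->S1; S3-b->S4; S3-c->S2; S4-a->S1; S4-b->S0; S4-c->S0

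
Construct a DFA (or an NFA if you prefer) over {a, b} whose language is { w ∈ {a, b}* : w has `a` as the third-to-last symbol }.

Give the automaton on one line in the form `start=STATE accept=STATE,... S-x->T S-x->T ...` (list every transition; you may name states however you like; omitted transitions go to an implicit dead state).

Because acceptance depends on a position counted from the end, the machine has to buffer the most recent 3 symbols. Make each state the string of the last up-to-3 symbols read; on input `x` shift the window left and append `x`. Accept when the buffered window has length 3 and begins with `a`.
With 15 states:
          a    b  
>  S0     S1   S2 
   S1     S3   S4 
   S2     S5   S6 
   S3     S7   S8 
   S4     S9  S10 
   S5    S11  S12 
   S6    S13  S14 
 * S7     S7   S8 
 * S8     S9  S10 
 * S9    S11  S12 
 * S10   S13  S14 
   S11    S7   S8 
   S12    S9  S10 
   S13   S11  S12 
   S14   S13  S14 
(> = start, * = accepting)

start=S0 accept=S7,S8,S9,S10 S0-a->S1 S0-b->S2 S1-a->S3 S1-b->S4 S2-a->S5 S2-b->S6 S3-a->S7 S3-b->S8 S4-a->S9 S4-b->S10 S5-a->S11 S5-b->S12 S6-a->S13 S6-b->S14 S7-a->S7 S7-b->S8 S8-a->S9 S8-b->S10 S9-a->S11 S9-b->S12 S10-a->S13 S10-b->S14 S11-a->S7 S11-b->S8 S12-a->S9 S12-b->S10 S13-a->S11 S13-b->S12 S14-a->S13 S14-b->S14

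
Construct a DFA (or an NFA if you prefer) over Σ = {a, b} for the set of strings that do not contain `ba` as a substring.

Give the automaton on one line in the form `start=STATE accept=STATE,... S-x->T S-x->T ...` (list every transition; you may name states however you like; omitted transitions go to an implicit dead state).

This is the complement of 'contains `ba`'. Use the same substring-matching states — s0 through s2 holding how much of `ba` has just been matched — but flip the accepting set: everything except the trap s2 accepts.
        a   b  
>* s0   s0  s1 
 * s1   s2  s1 
   s2   s2  s2 
(> = start, * = accepting)

start=s0 accept=s0,s1 s0-a->s0 s0-b->s1 s1-a->s2 s1-b->s1 s2-a->s2 s2-b->s2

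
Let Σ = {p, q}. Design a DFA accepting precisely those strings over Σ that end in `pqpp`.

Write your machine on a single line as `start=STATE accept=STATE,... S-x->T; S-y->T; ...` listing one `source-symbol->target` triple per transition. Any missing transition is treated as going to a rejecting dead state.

Remember how much of `pqpp` the current input suffix matches. State A means no match yet; B means the last symbol is `p`; C means the last 2 symbols are `pq`; D means the last 3 symbols are `pqp`; E means the last 4 symbols are `pqpp`. Only E accepts. On a mismatch, fall back to the longest proper suffix that is still a prefix of `pqpp`.
With 5 states:
       p  q 
>  A   B  A 
   B   B  C 
   C   D  A 
   D   E  C 
 * E   B  C 
(> = start, * = accepting)

start=A; accept=E; A-p->B; A-q->A; B-p->B; B-q->C; C-p->D; C-q->A; D-p->E; D-q->C; E-p->B; E-q->C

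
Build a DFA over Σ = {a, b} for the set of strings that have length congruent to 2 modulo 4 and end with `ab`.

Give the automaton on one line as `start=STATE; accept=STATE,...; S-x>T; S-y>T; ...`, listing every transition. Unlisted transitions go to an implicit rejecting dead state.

Run two small machines in parallel and take their product. The first has 4 states tracking the input length modulo 4; the second has 3 states tracking how much of the suffix `ab` has currently been matched. A product state is a pair (one from each), accepting exactly when both do. Equivalent product states are then merged.
With 6 states:
        a   b  
>  S0   S1  S2 
   S1   S3  S4 
   S2   S3  S3 
   S3   S5  S5 
 * S4   S5  S5 
   S5   S0  S0 
(> = start, * = accepting)

start=S0; accept=S4; S0-a>S1; S0-b>S2; S1-a>S3; S1-b>S4; S2-a>S3; S2-b>S3; S3-a>S5; S3-b>S5; S4-a>S5; S4-b>S5; S5-a>S0; S5-b>S0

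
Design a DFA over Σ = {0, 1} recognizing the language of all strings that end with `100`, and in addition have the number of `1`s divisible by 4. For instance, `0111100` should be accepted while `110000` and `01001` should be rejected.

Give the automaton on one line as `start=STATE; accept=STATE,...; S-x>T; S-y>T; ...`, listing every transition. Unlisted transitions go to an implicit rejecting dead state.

Run two small machines in parallel and take their product. One (4 states) tracks how much of the suffix `100` has currently been matched; the other (4 states) tracks the count of `1`s modulo 4. Each combined state is a pair, one component from each; accept when both components accept.
          0    1  
>  q0     q0   q1 
   q1     q2   q3 
   q2     q4   q3 
   q3     q5   q6 
   q4     q7   q3 
   q5     q8   q6 
   q6     q9  q10 
   q7     q7   q3 
   q8    q11   q6 
   q9    q12  q10 
   q10   q13   q1 
   q11   q11   q6 
   q12   q14  q10 
   q13   q15   q1 
   q14   q14  q10 
 * q15    q0   q1 
(> = start, * = accepting)

start=q0; accept=q15; q0-0>q0; q0-1>q1; q1-0>q2; q1-1>q3; q2-0>q4; q2-1>q3; q3-0>q5; q3-1>q6; q4-0>q7; q4-1>q3; q5-0>q8; q5-1>q6; q6-0>q9; q6-1>q10; q7-0>q7; q7-1>q3; q8-0>q11; q8-1>q6; q9-0>q12; q9-1>q10; q10-0>q13; q10-1>q1; q11-0>q11; q11-1>q6; q12-0>q14; q12-1>q10; q13-0>q15; q13-1>q1; q14-0>q14; q14-1>q10; q15-0>q0; q15-1>q1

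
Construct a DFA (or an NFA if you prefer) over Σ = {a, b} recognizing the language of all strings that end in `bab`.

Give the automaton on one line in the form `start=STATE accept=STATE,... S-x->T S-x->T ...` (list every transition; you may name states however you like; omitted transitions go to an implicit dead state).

start=q0 accept=q3 q0-a->q0 q0-b->q1 q1-a->q2 q1-b->q1 q2-a->q0 q2-b->q3 q3-a->q2 q3-b->q1

Let each state record the length of the longest suffix of the input read so far that is also a prefix of `bab`. q1 means the last symbol is `b`; q2 means the last 2 symbols are `ba`; q3 means the last 3 symbols are `bab`. Accept only at q3, where the string currently ends in `bab`.
4 states suffice.
        a   b  
>  q0   q0  q1 
   q1   q2  q1 
   q2   q0  q3 
 * q3   q2  q1 
(> = start, * = accepting)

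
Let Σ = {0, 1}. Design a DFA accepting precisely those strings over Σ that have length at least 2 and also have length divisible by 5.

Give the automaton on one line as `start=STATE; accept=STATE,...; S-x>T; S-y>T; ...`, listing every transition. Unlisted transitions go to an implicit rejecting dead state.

Build one automaton per condition and run them in lockstep. The first has 4 states tracking the input length, saturating at 3; the second has 5 states tracking the input length modulo 5. A product state is a pair (one from each), accepting exactly when both do.
8 states suffice.
       0  1 
>  A   B  B 
   B   C  C 
   C   D  D 
   D   E  E 
   E   F  F 
 * F   G  G 
   G   H  H 
   H   D  D 
(> = start, * = accepting)

start=A; accept=F; A-0>B; A-1>B; B-0>C; B-1>C; C-0>D; C-1>D; D-0>E; D-1>E; E-0>F; E-1>F; F-0>G; F-1>G; G-0>H; G-1>H; H-0>D; H-1>D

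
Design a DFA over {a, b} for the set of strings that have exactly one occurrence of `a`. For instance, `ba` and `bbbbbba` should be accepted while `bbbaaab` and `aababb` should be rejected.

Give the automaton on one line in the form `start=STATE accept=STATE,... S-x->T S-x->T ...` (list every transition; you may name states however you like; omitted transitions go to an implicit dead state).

start=q0 accept=q1 q0-a->q1 q0-b->q0 q1-a->q2 q1-b->q1 q2-a->q2 q2-b->q2

Only the number of `a`s matters, and only up to 2. Make a chain q0 → q1 → q2 advanced by each `a` (with q2 absorbing); every other symbol self-loops. The accepting set is {q1}.
A 3-state machine:
        a   b  
>  q0   q1  q0 
 * q1   q2  q1 
   q2   q2  q2 
(> = start, * = accepting)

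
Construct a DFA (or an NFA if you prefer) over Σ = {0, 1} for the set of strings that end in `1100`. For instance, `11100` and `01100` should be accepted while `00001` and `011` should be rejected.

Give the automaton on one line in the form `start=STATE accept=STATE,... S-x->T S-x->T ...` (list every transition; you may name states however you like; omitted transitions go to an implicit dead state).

start=A accept=E A-0->A A-1->B B-0->A B-1->C C-0->D C-1->C D-0->E D-1->B E-0->A E-1->B

Let each state record the length of the longest suffix of the input read so far that is also a prefix of `1100`. B means the last symbol is `1`; C means the last 2 symbols are `11`; D means the last 3 symbols are `110`; E means the last 4 symbols are `1100`. Accept only at E, where the string currently ends in `1100`.
With 5 states:
       0  1 
>  A   A  B 
   B   A  C 
   C   D  C 
   D   E  B 
 * E   A  B 
(> = start, * = accepting)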